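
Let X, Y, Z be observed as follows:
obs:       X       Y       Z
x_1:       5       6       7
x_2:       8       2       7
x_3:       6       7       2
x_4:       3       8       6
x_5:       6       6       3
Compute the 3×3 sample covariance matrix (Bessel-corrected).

Step 1 — column means:
  mean(X) = (5 + 8 + 6 + 3 + 6) / 5 = 28/5 = 5.6
  mean(Y) = (6 + 2 + 7 + 8 + 6) / 5 = 29/5 = 5.8
  mean(Z) = (7 + 7 + 2 + 6 + 3) / 5 = 25/5 = 5

Step 2 — sample covariance S[i,j] = (1/(n-1)) · Σ_k (x_{k,i} - mean_i) · (x_{k,j} - mean_j), with n-1 = 4.
  S[X,X] = ((-0.6)·(-0.6) + (2.4)·(2.4) + (0.4)·(0.4) + (-2.6)·(-2.6) + (0.4)·(0.4)) / 4 = 13.2/4 = 3.3
  S[X,Y] = ((-0.6)·(0.2) + (2.4)·(-3.8) + (0.4)·(1.2) + (-2.6)·(2.2) + (0.4)·(0.2)) / 4 = -14.4/4 = -3.6
  S[X,Z] = ((-0.6)·(2) + (2.4)·(2) + (0.4)·(-3) + (-2.6)·(1) + (0.4)·(-2)) / 4 = -1/4 = -0.25
  S[Y,Y] = ((0.2)·(0.2) + (-3.8)·(-3.8) + (1.2)·(1.2) + (2.2)·(2.2) + (0.2)·(0.2)) / 4 = 20.8/4 = 5.2
  S[Y,Z] = ((0.2)·(2) + (-3.8)·(2) + (1.2)·(-3) + (2.2)·(1) + (0.2)·(-2)) / 4 = -9/4 = -2.25
  S[Z,Z] = ((2)·(2) + (2)·(2) + (-3)·(-3) + (1)·(1) + (-2)·(-2)) / 4 = 22/4 = 5.5

S is symmetric (S[j,i] = S[i,j]). Assembling:

S = [[3.3, -3.6, -0.25],
 [-3.6, 5.2, -2.25],
 [-0.25, -2.25, 5.5]]


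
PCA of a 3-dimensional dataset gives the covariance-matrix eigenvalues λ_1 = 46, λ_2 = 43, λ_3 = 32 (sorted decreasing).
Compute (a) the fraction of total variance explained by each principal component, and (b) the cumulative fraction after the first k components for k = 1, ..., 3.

Step 1 — total variance = trace(Sigma) = Σ λ_i = 46 + 43 + 32 = 121.

Step 2 — fraction explained by component i = λ_i / Σ λ:
  PC1: 46/121 = 0.3802
  PC2: 43/121 = 0.3554
  PC3: 32/121 = 0.2645

Step 3 — cumulative fraction after k components = (λ_1 + ... + λ_k) / Σ λ:
  k = 1: 46/121 = 0.3802
  k = 2: (46 + 43)/121 = 89/121 = 0.7355
  k = 3: (46 + 43 + 32)/121 = 121/121 = 1

Summary (fraction, with percent):

explained: PC1 0.3802 (38.02%), PC2 0.3554 (35.54%), PC3 0.2645 (26.45%);  cumulative: 0.3802, 0.7355, 1


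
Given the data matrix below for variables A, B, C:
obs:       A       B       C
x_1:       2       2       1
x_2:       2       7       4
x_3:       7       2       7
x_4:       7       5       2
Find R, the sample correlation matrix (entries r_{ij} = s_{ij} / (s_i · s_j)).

Step 1 — column means:
  mean(A) = (2 + 2 + 7 + 7) / 4 = 18/4 = 4.5
  mean(B) = (2 + 7 + 2 + 5) / 4 = 16/4 = 4
  mean(C) = (1 + 4 + 7 + 2) / 4 = 14/4 = 3.5

Step 2 — sample variances and covariances s[i,j] = (1/(n-1)) · Σ_k (x_{k,i} - mean_i) · (x_{k,j} - mean_j), with n-1 = 3:
  s[A,A] = ((-2.5)·(-2.5) + (-2.5)·(-2.5) + (2.5)·(2.5) + (2.5)·(2.5)) / 3 = 25/3 = 8.3333
  s[A,B] = ((-2.5)·(-2) + (-2.5)·(3) + (2.5)·(-2) + (2.5)·(1)) / 3 = -5/3 = -1.6667
  s[A,C] = ((-2.5)·(-2.5) + (-2.5)·(0.5) + (2.5)·(3.5) + (2.5)·(-1.5)) / 3 = 10/3 = 3.3333
  s[B,B] = ((-2)·(-2) + (3)·(3) + (-2)·(-2) + (1)·(1)) / 3 = 18/3 = 6
  s[B,C] = ((-2)·(-2.5) + (3)·(0.5) + (-2)·(3.5) + (1)·(-1.5)) / 3 = -2/3 = -0.6667
  s[C,C] = ((-2.5)·(-2.5) + (0.5)·(0.5) + (3.5)·(3.5) + (-1.5)·(-1.5)) / 3 = 21/3 = 7
  Sample standard deviations s_i = √(s[i,i]):
  s(A) = √(8.3333) = 2.8868
  s(B) = √(6) = 2.4495
  s(C) = √(7) = 2.6458

Step 3 — r_{ij} = s_{ij} / (s_i · s_j):
  r[A,A] = 1 (diagonal).
  r[A,B] = -1.6667 / (2.8868 · 2.4495) = -1.6667 / 7.0711 = -0.2357
  r[A,C] = 3.3333 / (2.8868 · 2.6458) = 3.3333 / 7.6376 = 0.4364
  r[B,B] = 1 (diagonal).
  r[B,C] = -0.6667 / (2.4495 · 2.6458) = -0.6667 / 6.4807 = -0.1029
  r[C,C] = 1 (diagonal).

R is symmetric with unit diagonal. Assembling:

R = [[1, -0.2357, 0.4364],
 [-0.2357, 1, -0.1029],
 [0.4364, -0.1029, 1]]


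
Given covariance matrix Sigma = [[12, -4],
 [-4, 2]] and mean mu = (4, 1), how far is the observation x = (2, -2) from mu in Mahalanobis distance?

Step 1 — centre the observation: (x - mu) = (-2, -3).

Step 2 — invert Sigma. det(Sigma) = 12·2 - (-4)² = 8.
  Sigma^{-1} = (1/det) · [[d, -b], [-b, a]] = [[0.25, 0.5],
 [0.5, 1.5]].

Step 3 — form the quadratic (x - mu)^T · Sigma^{-1} · (x - mu):
  Sigma^{-1} · (x - mu) = (-2, -5.5).
  (x - mu)^T · [Sigma^{-1} · (x - mu)] = (-2)·(-2) + (-3)·(-5.5) = 20.5.

Step 4 — take square root: d = √(20.5) ≈ 4.5277.

d(x, mu) = √(20.5) ≈ 4.5277


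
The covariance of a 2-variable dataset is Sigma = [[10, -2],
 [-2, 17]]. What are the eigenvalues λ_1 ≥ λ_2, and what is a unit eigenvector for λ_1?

Step 1 — characteristic polynomial of 2×2 Sigma:
  det(Sigma - λI) = λ² - trace · λ + det = 0.
  trace = 10 + 17 = 27, det = 10·17 - (-2)² = 166.
Step 2 — discriminant:
  Δ = trace² - 4·det = 729 - 664 = 65.
Step 3 — eigenvalues:
  λ = (trace ± √Δ)/2 = (27 ± 8.0623)/2,
  λ_1 = 17.5311,  λ_2 = 9.4689.

Step 4 — unit eigenvector for λ_1: solve (Sigma - λ_1 I)v = 0. First row:
  (10 - 17.5311)·v_x + (-2)·v_y = 0, i.e. (-7.5311)·v_x + (-2)·v_y = 0,
  so v ∝ (b, λ_1 - a) = (-2, 7.5311); multiply by -1 so the first entry is positive: u = (2, -7.5311).
  ||u|| = √((2)² + (-7.5311)²) = √(60.7179) ≈ 7.7922,
  v_1 = u/||u|| ≈ (0.2567, -0.9665) (||v_1|| = 1).

λ_1 = 17.5311,  λ_2 = 9.4689;  v_1 ≈ (0.2567, -0.9665)


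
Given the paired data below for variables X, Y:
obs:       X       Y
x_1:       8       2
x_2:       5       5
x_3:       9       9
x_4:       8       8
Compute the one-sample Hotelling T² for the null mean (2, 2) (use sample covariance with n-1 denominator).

Step 1 — sample mean vector:
  mean(X) = (8 + 5 + 9 + 8) / 4 = 30/4 = 7.5
  mean(Y) = (2 + 5 + 9 + 8) / 4 = 24/4 = 6
  x̄ = (7.5, 6),  deviation x̄ - mu_0 = (7.5, 6) - (2, 2) = (5.5, 4).

Step 2 — sample covariance matrix, S[i,j] = (1/(n-1)) · Σ_k (x_{k,i} - mean_i) · (x_{k,j} - mean_j), divisor n-1 = 3:
  S[X,X] = ((0.5)·(0.5) + (-2.5)·(-2.5) + (1.5)·(1.5) + (0.5)·(0.5)) / 3 = 9/3 = 3
  S[X,Y] = ((0.5)·(-4) + (-2.5)·(-1) + (1.5)·(3) + (0.5)·(2)) / 3 = 6/3 = 2
  S[Y,Y] = ((-4)·(-4) + (-1)·(-1) + (3)·(3) + (2)·(2)) / 3 = 30/3 = 10
  S = [[3, 2],
 [2, 10]].

Step 3 — invert S. det(S) = 3·10 - (2)² = 26.
  S^{-1} = (1/det) · [[d, -b], [-b, a]] = [[0.3846, -0.0769],
 [-0.0769, 0.1154]].

Step 4 — quadratic form (x̄ - mu_0)^T · S^{-1} · (x̄ - mu_0):
  S^{-1} · (x̄ - mu_0) = (1.8077, 0.0385),
  (x̄ - mu_0)^T · [...] = (5.5)·(1.8077) + (4)·(0.0385) = 10.0962.

Step 5 — scale by n: T² = 4 · 10.0962 = 40.3846.

T² ≈ 40.3846


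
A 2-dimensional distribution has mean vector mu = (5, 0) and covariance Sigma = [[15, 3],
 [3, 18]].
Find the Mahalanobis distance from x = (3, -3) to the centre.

Step 1 — centre the observation: (x - mu) = (-2, -3).

Step 2 — invert Sigma. det(Sigma) = 15·18 - (3)² = 261.
  Sigma^{-1} = (1/det) · [[d, -b], [-b, a]] = [[0.069, -0.0115],
 [-0.0115, 0.0575]].

Step 3 — form the quadratic (x - mu)^T · Sigma^{-1} · (x - mu):
  Sigma^{-1} · (x - mu) = (-0.1034, -0.1494).
  (x - mu)^T · [Sigma^{-1} · (x - mu)] = (-2)·(-0.1034) + (-3)·(-0.1494) = 0.6552.

Step 4 — take square root: d = √(0.6552) ≈ 0.8094.

d(x, mu) = √(0.6552) ≈ 0.8094


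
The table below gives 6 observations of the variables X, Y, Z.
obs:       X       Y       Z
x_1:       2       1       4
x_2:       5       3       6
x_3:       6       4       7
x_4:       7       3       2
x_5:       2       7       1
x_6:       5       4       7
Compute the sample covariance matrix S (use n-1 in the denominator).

Step 1 — column means:
  mean(X) = (2 + 5 + 6 + 7 + 2 + 5) / 6 = 27/6 = 4.5
  mean(Y) = (1 + 3 + 4 + 3 + 7 + 4) / 6 = 22/6 = 3.6667
  mean(Z) = (4 + 6 + 7 + 2 + 1 + 7) / 6 = 27/6 = 4.5

Step 2 — sample covariance S[i,j] = (1/(n-1)) · Σ_k (x_{k,i} - mean_i) · (x_{k,j} - mean_j), with n-1 = 5.
  S[X,X] = ((-2.5)·(-2.5) + (0.5)·(0.5) + (1.5)·(1.5) + (2.5)·(2.5) + (-2.5)·(-2.5) + (0.5)·(0.5)) / 5 = 21.5/5 = 4.3
  S[X,Y] = ((-2.5)·(-2.6667) + (0.5)·(-0.6667) + (1.5)·(0.3333) + (2.5)·(-0.6667) + (-2.5)·(3.3333) + (0.5)·(0.3333)) / 5 = -3/5 = -0.6
  S[X,Z] = ((-2.5)·(-0.5) + (0.5)·(1.5) + (1.5)·(2.5) + (2.5)·(-2.5) + (-2.5)·(-3.5) + (0.5)·(2.5)) / 5 = 9.5/5 = 1.9
  S[Y,Y] = ((-2.6667)·(-2.6667) + (-0.6667)·(-0.6667) + (0.3333)·(0.3333) + (-0.6667)·(-0.6667) + (3.3333)·(3.3333) + (0.3333)·(0.3333)) / 5 = 19.3333/5 = 3.8667
  S[Y,Z] = ((-2.6667)·(-0.5) + (-0.6667)·(1.5) + (0.3333)·(2.5) + (-0.6667)·(-2.5) + (3.3333)·(-3.5) + (0.3333)·(2.5)) / 5 = -8/5 = -1.6
  S[Z,Z] = ((-0.5)·(-0.5) + (1.5)·(1.5) + (2.5)·(2.5) + (-2.5)·(-2.5) + (-3.5)·(-3.5) + (2.5)·(2.5)) / 5 = 33.5/5 = 6.7

S is symmetric (S[j,i] = S[i,j]). Assembling:

S = [[4.3, -0.6, 1.9],
 [-0.6, 3.8667, -1.6],
 [1.9, -1.6, 6.7]]


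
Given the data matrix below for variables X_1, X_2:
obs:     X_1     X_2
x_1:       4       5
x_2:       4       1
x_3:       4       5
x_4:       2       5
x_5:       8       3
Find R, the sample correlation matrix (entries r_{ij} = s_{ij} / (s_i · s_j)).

Step 1 — column means:
  mean(X_1) = (4 + 4 + 4 + 2 + 8) / 5 = 22/5 = 4.4
  mean(X_2) = (5 + 1 + 5 + 5 + 3) / 5 = 19/5 = 3.8

Step 2 — sample variances and covariances s[i,j] = (1/(n-1)) · Σ_k (x_{k,i} - mean_i) · (x_{k,j} - mean_j), with n-1 = 4:
  s[X_1,X_1] = ((-0.4)·(-0.4) + (-0.4)·(-0.4) + (-0.4)·(-0.4) + (-2.4)·(-2.4) + (3.6)·(3.6)) / 4 = 19.2/4 = 4.8
  s[X_1,X_2] = ((-0.4)·(1.2) + (-0.4)·(-2.8) + (-0.4)·(1.2) + (-2.4)·(1.2) + (3.6)·(-0.8)) / 4 = -5.6/4 = -1.4
  s[X_2,X_2] = ((1.2)·(1.2) + (-2.8)·(-2.8) + (1.2)·(1.2) + (1.2)·(1.2) + (-0.8)·(-0.8)) / 4 = 12.8/4 = 3.2
  Sample standard deviations s_i = √(s[i,i]):
  s(X_1) = √(4.8) = 2.1909
  s(X_2) = √(3.2) = 1.7889

Step 3 — r_{ij} = s_{ij} / (s_i · s_j):
  r[X_1,X_1] = 1 (diagonal).
  r[X_1,X_2] = -1.4 / (2.1909 · 1.7889) = -1.4 / 3.9192 = -0.3572
  r[X_2,X_2] = 1 (diagonal).

R is symmetric with unit diagonal. Assembling:

R = [[1, -0.3572],
 [-0.3572, 1]]


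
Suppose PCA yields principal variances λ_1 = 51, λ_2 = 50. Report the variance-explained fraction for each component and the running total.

Step 1 — total variance = trace(Sigma) = Σ λ_i = 51 + 50 = 101.

Step 2 — fraction explained by component i = λ_i / Σ λ:
  PC1: 51/101 = 0.505
  PC2: 50/101 = 0.495

Step 3 — cumulative fraction after k components = (λ_1 + ... + λ_k) / Σ λ:
  k = 1: 51/101 = 0.505
  k = 2: (51 + 50)/101 = 101/101 = 1

Summary (fraction, with percent):

explained: PC1 0.505 (50.5%), PC2 0.495 (49.5%);  cumulative: 0.505, 1


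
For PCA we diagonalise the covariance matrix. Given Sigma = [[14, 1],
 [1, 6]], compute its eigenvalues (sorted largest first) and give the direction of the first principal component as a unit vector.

Step 1 — characteristic polynomial of 2×2 Sigma:
  det(Sigma - λI) = λ² - trace · λ + det = 0.
  trace = 14 + 6 = 20, det = 14·6 - (1)² = 83.
Step 2 — discriminant:
  Δ = trace² - 4·det = 400 - 332 = 68.
Step 3 — eigenvalues:
  λ = (trace ± √Δ)/2 = (20 ± 8.2462)/2,
  λ_1 = 14.1231,  λ_2 = 5.8769.

Step 4 — unit eigenvector for λ_1: solve (Sigma - λ_1 I)v = 0. First row:
  (14 - 14.1231)·v_x + (1)·v_y = 0, i.e. (-0.1231)·v_x + (1)·v_y = 0,
  so v ∝ (b, λ_1 - a) = (1, 0.1231) = u.
  ||u|| = √((1)² + (0.1231)²) = √(1.0152) ≈ 1.0075,
  v_1 = u/||u|| ≈ (0.9925, 0.1222) (||v_1|| = 1).

λ_1 = 14.1231,  λ_2 = 5.8769;  v_1 ≈ (0.9925, 0.1222)


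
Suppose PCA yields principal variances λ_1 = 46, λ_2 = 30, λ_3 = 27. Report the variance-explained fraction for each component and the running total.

Step 1 — total variance = trace(Sigma) = Σ λ_i = 46 + 30 + 27 = 103.

Step 2 — fraction explained by component i = λ_i / Σ λ:
  PC1: 46/103 = 0.4466
  PC2: 30/103 = 0.2913
  PC3: 27/103 = 0.2621

Step 3 — cumulative fraction after k components = (λ_1 + ... + λ_k) / Σ λ:
  k = 1: 46/103 = 0.4466
  k = 2: (46 + 30)/103 = 76/103 = 0.7379
  k = 3: (46 + 30 + 27)/103 = 103/103 = 1

Summary (fraction, with percent):

explained: PC1 0.4466 (44.66%), PC2 0.2913 (29.13%), PC3 0.2621 (26.21%);  cumulative: 0.4466, 0.7379, 1


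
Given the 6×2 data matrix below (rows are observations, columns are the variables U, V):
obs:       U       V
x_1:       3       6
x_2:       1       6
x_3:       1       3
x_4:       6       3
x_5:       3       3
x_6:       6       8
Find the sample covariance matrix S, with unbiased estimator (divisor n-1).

Step 1 — column means:
  mean(U) = (3 + 1 + 1 + 6 + 3 + 6) / 6 = 20/6 = 3.3333
  mean(V) = (6 + 6 + 3 + 3 + 3 + 8) / 6 = 29/6 = 4.8333

Step 2 — sample covariance S[i,j] = (1/(n-1)) · Σ_k (x_{k,i} - mean_i) · (x_{k,j} - mean_j), with n-1 = 5.
  S[U,U] = ((-0.3333)·(-0.3333) + (-2.3333)·(-2.3333) + (-2.3333)·(-2.3333) + (2.6667)·(2.6667) + (-0.3333)·(-0.3333) + (2.6667)·(2.6667)) / 5 = 25.3333/5 = 5.0667
  S[U,V] = ((-0.3333)·(1.1667) + (-2.3333)·(1.1667) + (-2.3333)·(-1.8333) + (2.6667)·(-1.8333) + (-0.3333)·(-1.8333) + (2.6667)·(3.1667)) / 5 = 5.3333/5 = 1.0667
  S[V,V] = ((1.1667)·(1.1667) + (1.1667)·(1.1667) + (-1.8333)·(-1.8333) + (-1.8333)·(-1.8333) + (-1.8333)·(-1.8333) + (3.1667)·(3.1667)) / 5 = 22.8333/5 = 4.5667

S is symmetric (S[j,i] = S[i,j]). Assembling:

S = [[5.0667, 1.0667],
 [1.0667, 4.5667]]


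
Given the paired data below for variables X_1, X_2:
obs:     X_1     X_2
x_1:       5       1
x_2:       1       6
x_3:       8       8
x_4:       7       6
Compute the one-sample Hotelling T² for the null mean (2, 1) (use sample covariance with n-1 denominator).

Step 1 — sample mean vector:
  mean(X_1) = (5 + 1 + 8 + 7) / 4 = 21/4 = 5.25
  mean(X_2) = (1 + 6 + 8 + 6) / 4 = 21/4 = 5.25
  x̄ = (5.25, 5.25),  deviation x̄ - mu_0 = (5.25, 5.25) - (2, 1) = (3.25, 4.25).

Step 2 — sample covariance matrix, S[i,j] = (1/(n-1)) · Σ_k (x_{k,i} - mean_i) · (x_{k,j} - mean_j), divisor n-1 = 3:
  S[X_1,X_1] = ((-0.25)·(-0.25) + (-4.25)·(-4.25) + (2.75)·(2.75) + (1.75)·(1.75)) / 3 = 28.75/3 = 9.5833
  S[X_1,X_2] = ((-0.25)·(-4.25) + (-4.25)·(0.75) + (2.75)·(2.75) + (1.75)·(0.75)) / 3 = 6.75/3 = 2.25
  S[X_2,X_2] = ((-4.25)·(-4.25) + (0.75)·(0.75) + (2.75)·(2.75) + (0.75)·(0.75)) / 3 = 26.75/3 = 8.9167
  S = [[9.5833, 2.25],
 [2.25, 8.9167]].

Step 3 — invert S. det(S) = 9.5833·8.9167 - (2.25)² = 80.3889.
  S^{-1} = (1/det) · [[d, -b], [-b, a]] = [[0.1109, -0.028],
 [-0.028, 0.1192]].

Step 4 — quadratic form (x̄ - mu_0)^T · S^{-1} · (x̄ - mu_0):
  S^{-1} · (x̄ - mu_0) = (0.2415, 0.4157),
  (x̄ - mu_0)^T · [...] = (3.25)·(0.2415) + (4.25)·(0.4157) = 2.5517.

Step 5 — scale by n: T² = 4 · 2.5517 = 10.2066.

T² ≈ 10.2066


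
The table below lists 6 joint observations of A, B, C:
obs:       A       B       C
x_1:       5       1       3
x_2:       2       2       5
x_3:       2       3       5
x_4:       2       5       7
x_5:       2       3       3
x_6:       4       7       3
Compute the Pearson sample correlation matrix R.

Step 1 — column means:
  mean(A) = (5 + 2 + 2 + 2 + 2 + 4) / 6 = 17/6 = 2.8333
  mean(B) = (1 + 2 + 3 + 5 + 3 + 7) / 6 = 21/6 = 3.5
  mean(C) = (3 + 5 + 5 + 7 + 3 + 3) / 6 = 26/6 = 4.3333

Step 2 — sample variances and covariances s[i,j] = (1/(n-1)) · Σ_k (x_{k,i} - mean_i) · (x_{k,j} - mean_j), with n-1 = 5:
  s[A,A] = ((2.1667)·(2.1667) + (-0.8333)·(-0.8333) + (-0.8333)·(-0.8333) + (-0.8333)·(-0.8333) + (-0.8333)·(-0.8333) + (1.1667)·(1.1667)) / 5 = 8.8333/5 = 1.7667
  s[A,B] = ((2.1667)·(-2.5) + (-0.8333)·(-1.5) + (-0.8333)·(-0.5) + (-0.8333)·(1.5) + (-0.8333)·(-0.5) + (1.1667)·(3.5)) / 5 = -0.5/5 = -0.1
  s[A,C] = ((2.1667)·(-1.3333) + (-0.8333)·(0.6667) + (-0.8333)·(0.6667) + (-0.8333)·(2.6667) + (-0.8333)·(-1.3333) + (1.1667)·(-1.3333)) / 5 = -6.6667/5 = -1.3333
  s[B,B] = ((-2.5)·(-2.5) + (-1.5)·(-1.5) + (-0.5)·(-0.5) + (1.5)·(1.5) + (-0.5)·(-0.5) + (3.5)·(3.5)) / 5 = 23.5/5 = 4.7
  s[B,C] = ((-2.5)·(-1.3333) + (-1.5)·(0.6667) + (-0.5)·(0.6667) + (1.5)·(2.6667) + (-0.5)·(-1.3333) + (3.5)·(-1.3333)) / 5 = 2/5 = 0.4
  s[C,C] = ((-1.3333)·(-1.3333) + (0.6667)·(0.6667) + (0.6667)·(0.6667) + (2.6667)·(2.6667) + (-1.3333)·(-1.3333) + (-1.3333)·(-1.3333)) / 5 = 13.3333/5 = 2.6667
  Sample standard deviations s_i = √(s[i,i]):
  s(A) = √(1.7667) = 1.3292
  s(B) = √(4.7) = 2.1679
  s(C) = √(2.6667) = 1.633

Step 3 — r_{ij} = s_{ij} / (s_i · s_j):
  r[A,A] = 1 (diagonal).
  r[A,B] = -0.1 / (1.3292 · 2.1679) = -0.1 / 2.8816 = -0.0347
  r[A,C] = -1.3333 / (1.3292 · 1.633) = -1.3333 / 2.1705 = -0.6143
  r[B,B] = 1 (diagonal).
  r[B,C] = 0.4 / (2.1679 · 1.633) = 0.4 / 3.5402 = 0.113
  r[C,C] = 1 (diagonal).

R is symmetric with unit diagonal. Assembling:

R = [[1, -0.0347, -0.6143],
 [-0.0347, 1, 0.113],
 [-0.6143, 0.113, 1]]


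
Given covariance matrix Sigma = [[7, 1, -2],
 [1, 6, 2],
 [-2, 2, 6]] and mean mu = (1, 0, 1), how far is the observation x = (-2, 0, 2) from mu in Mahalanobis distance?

Step 1 — centre the observation: (x - mu) = (-3, 0, 1).

Step 2 — invert Sigma (cofactor / det for 3×3, or solve directly):
  Sigma^{-1} = [[0.172, -0.0538, 0.0753],
 [-0.0538, 0.2043, -0.086],
 [0.0753, -0.086, 0.2204]].

Step 3 — form the quadratic (x - mu)^T · Sigma^{-1} · (x - mu):
  Sigma^{-1} · (x - mu) = (-0.4409, 0.0753, -0.0054).
  (x - mu)^T · [Sigma^{-1} · (x - mu)] = (-3)·(-0.4409) + (0)·(0.0753) + (1)·(-0.0054) = 1.3172.

Step 4 — take square root: d = √(1.3172) ≈ 1.1477.

d(x, mu) = √(1.3172) ≈ 1.1477


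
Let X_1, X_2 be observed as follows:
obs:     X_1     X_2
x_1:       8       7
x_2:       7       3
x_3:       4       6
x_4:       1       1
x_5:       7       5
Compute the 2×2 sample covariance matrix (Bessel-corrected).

Step 1 — column means:
  mean(X_1) = (8 + 7 + 4 + 1 + 7) / 5 = 27/5 = 5.4
  mean(X_2) = (7 + 3 + 6 + 1 + 5) / 5 = 22/5 = 4.4

Step 2 — sample covariance S[i,j] = (1/(n-1)) · Σ_k (x_{k,i} - mean_i) · (x_{k,j} - mean_j), with n-1 = 4.
  S[X_1,X_1] = ((2.6)·(2.6) + (1.6)·(1.6) + (-1.4)·(-1.4) + (-4.4)·(-4.4) + (1.6)·(1.6)) / 4 = 33.2/4 = 8.3
  S[X_1,X_2] = ((2.6)·(2.6) + (1.6)·(-1.4) + (-1.4)·(1.6) + (-4.4)·(-3.4) + (1.6)·(0.6)) / 4 = 18.2/4 = 4.55
  S[X_2,X_2] = ((2.6)·(2.6) + (-1.4)·(-1.4) + (1.6)·(1.6) + (-3.4)·(-3.4) + (0.6)·(0.6)) / 4 = 23.2/4 = 5.8

S is symmetric (S[j,i] = S[i,j]). Assembling:

S = [[8.3, 4.55],
 [4.55, 5.8]]


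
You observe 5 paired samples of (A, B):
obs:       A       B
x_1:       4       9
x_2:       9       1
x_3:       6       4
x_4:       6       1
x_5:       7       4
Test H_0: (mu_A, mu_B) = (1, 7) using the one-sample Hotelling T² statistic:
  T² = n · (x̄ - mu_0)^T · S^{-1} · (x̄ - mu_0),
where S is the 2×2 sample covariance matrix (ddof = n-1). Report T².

Step 1 — sample mean vector:
  mean(A) = (4 + 9 + 6 + 6 + 7) / 5 = 32/5 = 6.4
  mean(B) = (9 + 1 + 4 + 1 + 4) / 5 = 19/5 = 3.8
  x̄ = (6.4, 3.8),  deviation x̄ - mu_0 = (6.4, 3.8) - (1, 7) = (5.4, -3.2).

Step 2 — sample covariance matrix, S[i,j] = (1/(n-1)) · Σ_k (x_{k,i} - mean_i) · (x_{k,j} - mean_j), divisor n-1 = 4:
  S[A,A] = ((-2.4)·(-2.4) + (2.6)·(2.6) + (-0.4)·(-0.4) + (-0.4)·(-0.4) + (0.6)·(0.6)) / 4 = 13.2/4 = 3.3
  S[A,B] = ((-2.4)·(5.2) + (2.6)·(-2.8) + (-0.4)·(0.2) + (-0.4)·(-2.8) + (0.6)·(0.2)) / 4 = -18.6/4 = -4.65
  S[B,B] = ((5.2)·(5.2) + (-2.8)·(-2.8) + (0.2)·(0.2) + (-2.8)·(-2.8) + (0.2)·(0.2)) / 4 = 42.8/4 = 10.7
  S = [[3.3, -4.65],
 [-4.65, 10.7]].

Step 3 — invert S. det(S) = 3.3·10.7 - (-4.65)² = 13.6875.
  S^{-1} = (1/det) · [[d, -b], [-b, a]] = [[0.7817, 0.3397],
 [0.3397, 0.2411]].

Step 4 — quadratic form (x̄ - mu_0)^T · S^{-1} · (x̄ - mu_0):
  S^{-1} · (x̄ - mu_0) = (3.1342, 1.063),
  (x̄ - mu_0)^T · [...] = (5.4)·(3.1342) + (-3.2)·(1.063) = 13.5233.

Step 5 — scale by n: T² = 5 · 13.5233 = 67.6164.

T² ≈ 67.6164


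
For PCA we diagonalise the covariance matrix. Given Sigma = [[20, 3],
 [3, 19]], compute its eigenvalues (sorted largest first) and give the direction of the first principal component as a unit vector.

Step 1 — characteristic polynomial of 2×2 Sigma:
  det(Sigma - λI) = λ² - trace · λ + det = 0.
  trace = 20 + 19 = 39, det = 20·19 - (3)² = 371.
Step 2 — discriminant:
  Δ = trace² - 4·det = 1521 - 1484 = 37.
Step 3 — eigenvalues:
  λ = (trace ± √Δ)/2 = (39 ± 6.0828)/2,
  λ_1 = 22.5414,  λ_2 = 16.4586.

Step 4 — unit eigenvector for λ_1: solve (Sigma - λ_1 I)v = 0. First row:
  (20 - 22.5414)·v_x + (3)·v_y = 0, i.e. (-2.5414)·v_x + (3)·v_y = 0,
  so v ∝ (b, λ_1 - a) = (3, 2.5414) = u.
  ||u|| = √((3)² + (2.5414)²) = √(15.4586) ≈ 3.9317,
  v_1 = u/||u|| ≈ (0.763, 0.6464) (||v_1|| = 1).

λ_1 = 22.5414,  λ_2 = 16.4586;  v_1 ≈ (0.763, 0.6464)


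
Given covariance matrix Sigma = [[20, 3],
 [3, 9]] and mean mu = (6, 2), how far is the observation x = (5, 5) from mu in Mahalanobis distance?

Step 1 — centre the observation: (x - mu) = (-1, 3).

Step 2 — invert Sigma. det(Sigma) = 20·9 - (3)² = 171.
  Sigma^{-1} = (1/det) · [[d, -b], [-b, a]] = [[0.0526, -0.0175],
 [-0.0175, 0.117]].

Step 3 — form the quadratic (x - mu)^T · Sigma^{-1} · (x - mu):
  Sigma^{-1} · (x - mu) = (-0.1053, 0.3684).
  (x - mu)^T · [Sigma^{-1} · (x - mu)] = (-1)·(-0.1053) + (3)·(0.3684) = 1.2105.

Step 4 — take square root: d = √(1.2105) ≈ 1.1002.

d(x, mu) = √(1.2105) ≈ 1.1002


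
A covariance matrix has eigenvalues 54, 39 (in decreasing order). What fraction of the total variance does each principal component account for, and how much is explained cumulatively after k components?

Step 1 — total variance = trace(Sigma) = Σ λ_i = 54 + 39 = 93.

Step 2 — fraction explained by component i = λ_i / Σ λ:
  PC1: 54/93 = 0.5806
  PC2: 39/93 = 0.4194

Step 3 — cumulative fraction after k components = (λ_1 + ... + λ_k) / Σ λ:
  k = 1: 54/93 = 0.5806
  k = 2: (54 + 39)/93 = 93/93 = 1

Summary (fraction, with percent):

explained: PC1 0.5806 (58.06%), PC2 0.4194 (41.94%);  cumulative: 0.5806, 1


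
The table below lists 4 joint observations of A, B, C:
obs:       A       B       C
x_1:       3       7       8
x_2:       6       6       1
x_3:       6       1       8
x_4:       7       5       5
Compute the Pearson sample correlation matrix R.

Step 1 — column means:
  mean(A) = (3 + 6 + 6 + 7) / 4 = 22/4 = 5.5
  mean(B) = (7 + 6 + 1 + 5) / 4 = 19/4 = 4.75
  mean(C) = (8 + 1 + 8 + 5) / 4 = 22/4 = 5.5

Step 2 — sample variances and covariances s[i,j] = (1/(n-1)) · Σ_k (x_{k,i} - mean_i) · (x_{k,j} - mean_j), with n-1 = 3:
  s[A,A] = ((-2.5)·(-2.5) + (0.5)·(0.5) + (0.5)·(0.5) + (1.5)·(1.5)) / 3 = 9/3 = 3
  s[A,B] = ((-2.5)·(2.25) + (0.5)·(1.25) + (0.5)·(-3.75) + (1.5)·(0.25)) / 3 = -6.5/3 = -2.1667
  s[A,C] = ((-2.5)·(2.5) + (0.5)·(-4.5) + (0.5)·(2.5) + (1.5)·(-0.5)) / 3 = -8/3 = -2.6667
  s[B,B] = ((2.25)·(2.25) + (1.25)·(1.25) + (-3.75)·(-3.75) + (0.25)·(0.25)) / 3 = 20.75/3 = 6.9167
  s[B,C] = ((2.25)·(2.5) + (1.25)·(-4.5) + (-3.75)·(2.5) + (0.25)·(-0.5)) / 3 = -9.5/3 = -3.1667
  s[C,C] = ((2.5)·(2.5) + (-4.5)·(-4.5) + (2.5)·(2.5) + (-0.5)·(-0.5)) / 3 = 33/3 = 11
  Sample standard deviations s_i = √(s[i,i]):
  s(A) = √(3) = 1.7321
  s(B) = √(6.9167) = 2.63
  s(C) = √(11) = 3.3166

Step 3 — r_{ij} = s_{ij} / (s_i · s_j):
  r[A,A] = 1 (diagonal).
  r[A,B] = -2.1667 / (1.7321 · 2.63) = -2.1667 / 4.5552 = -0.4756
  r[A,C] = -2.6667 / (1.7321 · 3.3166) = -2.6667 / 5.7446 = -0.4642
  r[B,B] = 1 (diagonal).
  r[B,C] = -3.1667 / (2.63 · 3.3166) = -3.1667 / 8.7226 = -0.363
  r[C,C] = 1 (diagonal).

R is symmetric with unit diagonal. Assembling:

R = [[1, -0.4756, -0.4642],
 [-0.4756, 1, -0.363],
 [-0.4642, -0.363, 1]]


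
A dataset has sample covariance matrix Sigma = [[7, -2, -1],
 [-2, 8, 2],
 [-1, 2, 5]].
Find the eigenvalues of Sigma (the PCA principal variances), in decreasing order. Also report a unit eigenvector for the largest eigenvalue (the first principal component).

Step 1 — characteristic polynomial p(λ) = det(λI - Sigma) = λ³ - tr·λ² + c_1·λ - det, where tr = trace, c_1 = sum of the principal 2×2 minors, det = det(Sigma):
  tr = 7 + 8 + 5 = 20,
  c_1 = (7·8 - (-2)²) + (7·5 - (-1)²) + (8·5 - (2)²) = 52 + 34 + 36 = 122,
  det = 7·(8·5 - (2)²) - (-2)·((-2)·5 - (2)·(-1)) + (-1)·((-2)·(2) - 8·(-1)) = 7·(36) - (-2)·(-8) + (-1)·(4) = 232.
  So p(λ) = λ³ - 20λ² + 122λ - 232.
Step 2 — look for an integer root (rational root theorem: any rational root is an integer divisor of 232). Testing λ = 4:
  p(4) = 64 - 320 + 488 - 232 = 0  ✓
  Dividing out (λ - 4): p(λ) = (λ - 4)(λ² - 16λ + 58).
Step 3 — remaining eigenvalues from the quadratic λ² - 16λ + 58 = 0:
  Δ = 16² - 4·58 = 256 - 232 = 24,  λ = (16 ± √24)/2 = (16 ± 4.899)/2 ≈ 10.4495 or 5.5505.
  Sorted: λ_1 = 10.4495,  λ_2 = 5.5505,  λ_3 = 4  (check: sum = 20 = tr ✓).

Step 4 — unit eigenvector for λ_1 ≈ 10.4495: v spans the null space of (Sigma - λ_1 I), whose rows are
  r_1 = (-3.4495, -2, -1),  r_2 = (-2, -2.4495, 2),  r_3 = (-1, 2, -5.4495).
  v is orthogonal to every row, so take v ∝ r_1 × r_2 = ((-2)·(2) - (-1)·(-2.4495), (-1)·(-2) - (-3.4495)·(2), (-3.4495)·(-2.4495) - (-2)·(-2)) ≈ (-6.4495, 8.899, 4.4495).
  Rescale (multiply by -1 so the first nonzero entry is positive): u = (6.4495, -8.899, -4.4495).
  ||u|| = √((6.4495)² + (-8.899)² + (-4.4495)²) = √(140.5857) ≈ 11.8569,  v_1 = u/||u|| ≈ (0.5439, -0.7505, -0.3753) (||v_1|| = 1).

λ_1 = 10.4495,  λ_2 = 5.5505,  λ_3 = 4;  v_1 ≈ (0.5439, -0.7505, -0.3753)


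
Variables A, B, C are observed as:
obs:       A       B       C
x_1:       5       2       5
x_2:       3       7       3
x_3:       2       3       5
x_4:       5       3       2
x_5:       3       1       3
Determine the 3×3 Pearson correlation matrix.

Step 1 — column means:
  mean(A) = (5 + 3 + 2 + 5 + 3) / 5 = 18/5 = 3.6
  mean(B) = (2 + 7 + 3 + 3 + 1) / 5 = 16/5 = 3.2
  mean(C) = (5 + 3 + 5 + 2 + 3) / 5 = 18/5 = 3.6

Step 2 — sample variances and covariances s[i,j] = (1/(n-1)) · Σ_k (x_{k,i} - mean_i) · (x_{k,j} - mean_j), with n-1 = 4:
  s[A,A] = ((1.4)·(1.4) + (-0.6)·(-0.6) + (-1.6)·(-1.6) + (1.4)·(1.4) + (-0.6)·(-0.6)) / 4 = 7.2/4 = 1.8
  s[A,B] = ((1.4)·(-1.2) + (-0.6)·(3.8) + (-1.6)·(-0.2) + (1.4)·(-0.2) + (-0.6)·(-2.2)) / 4 = -2.6/4 = -0.65
  s[A,C] = ((1.4)·(1.4) + (-0.6)·(-0.6) + (-1.6)·(1.4) + (1.4)·(-1.6) + (-0.6)·(-0.6)) / 4 = -1.8/4 = -0.45
  s[B,B] = ((-1.2)·(-1.2) + (3.8)·(3.8) + (-0.2)·(-0.2) + (-0.2)·(-0.2) + (-2.2)·(-2.2)) / 4 = 20.8/4 = 5.2
  s[B,C] = ((-1.2)·(1.4) + (3.8)·(-0.6) + (-0.2)·(1.4) + (-0.2)·(-1.6) + (-2.2)·(-0.6)) / 4 = -2.6/4 = -0.65
  s[C,C] = ((1.4)·(1.4) + (-0.6)·(-0.6) + (1.4)·(1.4) + (-1.6)·(-1.6) + (-0.6)·(-0.6)) / 4 = 7.2/4 = 1.8
  Sample standard deviations s_i = √(s[i,i]):
  s(A) = √(1.8) = 1.3416
  s(B) = √(5.2) = 2.2804
  s(C) = √(1.8) = 1.3416

Step 3 — r_{ij} = s_{ij} / (s_i · s_j):
  r[A,A] = 1 (diagonal).
  r[A,B] = -0.65 / (1.3416 · 2.2804) = -0.65 / 3.0594 = -0.2125
  r[A,C] = -0.45 / (1.3416 · 1.3416) = -0.45 / 1.8 = -0.25
  r[B,B] = 1 (diagonal).
  r[B,C] = -0.65 / (2.2804 · 1.3416) = -0.65 / 3.0594 = -0.2125
  r[C,C] = 1 (diagonal).

R is symmetric with unit diagonal. Assembling:

R = [[1, -0.2125, -0.25],
 [-0.2125, 1, -0.2125],
 [-0.25, -0.2125, 1]]


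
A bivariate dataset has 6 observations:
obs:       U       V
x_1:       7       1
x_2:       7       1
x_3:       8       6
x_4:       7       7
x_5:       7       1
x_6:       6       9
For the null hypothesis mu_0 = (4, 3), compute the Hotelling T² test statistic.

Step 1 — sample mean vector:
  mean(U) = (7 + 7 + 8 + 7 + 7 + 6) / 6 = 42/6 = 7
  mean(V) = (1 + 1 + 6 + 7 + 1 + 9) / 6 = 25/6 = 4.1667
  x̄ = (7, 4.1667),  deviation x̄ - mu_0 = (7, 4.1667) - (4, 3) = (3, 1.1667).

Step 2 — sample covariance matrix, S[i,j] = (1/(n-1)) · Σ_k (x_{k,i} - mean_i) · (x_{k,j} - mean_j), divisor n-1 = 5:
  S[U,U] = ((0)·(0) + (0)·(0) + (1)·(1) + (0)·(0) + (0)·(0) + (-1)·(-1)) / 5 = 2/5 = 0.4
  S[U,V] = ((0)·(-3.1667) + (0)·(-3.1667) + (1)·(1.8333) + (0)·(2.8333) + (0)·(-3.1667) + (-1)·(4.8333)) / 5 = -3/5 = -0.6
  S[V,V] = ((-3.1667)·(-3.1667) + (-3.1667)·(-3.1667) + (1.8333)·(1.8333) + (2.8333)·(2.8333) + (-3.1667)·(-3.1667) + (4.8333)·(4.8333)) / 5 = 64.8333/5 = 12.9667
  S = [[0.4, -0.6],
 [-0.6, 12.9667]].

Step 3 — invert S. det(S) = 0.4·12.9667 - (-0.6)² = 4.8267.
  S^{-1} = (1/det) · [[d, -b], [-b, a]] = [[2.6865, 0.1243],
 [0.1243, 0.0829]].

Step 4 — quadratic form (x̄ - mu_0)^T · S^{-1} · (x̄ - mu_0):
  S^{-1} · (x̄ - mu_0) = (8.2044, 0.4696),
  (x̄ - mu_0)^T · [...] = (3)·(8.2044) + (1.1667)·(0.4696) = 25.1611.

Step 5 — scale by n: T² = 6 · 25.1611 = 150.9669.

T² ≈ 150.9669


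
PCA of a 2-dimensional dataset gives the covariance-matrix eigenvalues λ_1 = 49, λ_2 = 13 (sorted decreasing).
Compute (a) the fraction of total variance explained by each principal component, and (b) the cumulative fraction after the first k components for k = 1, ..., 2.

Step 1 — total variance = trace(Sigma) = Σ λ_i = 49 + 13 = 62.

Step 2 — fraction explained by component i = λ_i / Σ λ:
  PC1: 49/62 = 0.7903
  PC2: 13/62 = 0.2097

Step 3 — cumulative fraction after k components = (λ_1 + ... + λ_k) / Σ λ:
  k = 1: 49/62 = 0.7903
  k = 2: (49 + 13)/62 = 62/62 = 1

Summary (fraction, with percent):

explained: PC1 0.7903 (79.03%), PC2 0.2097 (20.97%);  cumulative: 0.7903, 1


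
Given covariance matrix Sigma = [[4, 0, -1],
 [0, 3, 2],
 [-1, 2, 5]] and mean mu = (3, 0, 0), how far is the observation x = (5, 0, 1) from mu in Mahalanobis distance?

Step 1 — centre the observation: (x - mu) = (2, 0, 1).

Step 2 — invert Sigma (cofactor / det for 3×3, or solve directly):
  Sigma^{-1} = [[0.2683, -0.0488, 0.0732],
 [-0.0488, 0.4634, -0.1951],
 [0.0732, -0.1951, 0.2927]].

Step 3 — form the quadratic (x - mu)^T · Sigma^{-1} · (x - mu):
  Sigma^{-1} · (x - mu) = (0.6098, -0.2927, 0.439).
  (x - mu)^T · [Sigma^{-1} · (x - mu)] = (2)·(0.6098) + (0)·(-0.2927) + (1)·(0.439) = 1.6585.

Step 4 — take square root: d = √(1.6585) ≈ 1.2878.

d(x, mu) = √(1.6585) ≈ 1.2878


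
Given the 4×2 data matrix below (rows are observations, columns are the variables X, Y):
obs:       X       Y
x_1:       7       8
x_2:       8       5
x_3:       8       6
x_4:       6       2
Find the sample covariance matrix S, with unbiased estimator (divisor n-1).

Step 1 — column means:
  mean(X) = (7 + 8 + 8 + 6) / 4 = 29/4 = 7.25
  mean(Y) = (8 + 5 + 6 + 2) / 4 = 21/4 = 5.25

Step 2 — sample covariance S[i,j] = (1/(n-1)) · Σ_k (x_{k,i} - mean_i) · (x_{k,j} - mean_j), with n-1 = 3.
  S[X,X] = ((-0.25)·(-0.25) + (0.75)·(0.75) + (0.75)·(0.75) + (-1.25)·(-1.25)) / 3 = 2.75/3 = 0.9167
  S[X,Y] = ((-0.25)·(2.75) + (0.75)·(-0.25) + (0.75)·(0.75) + (-1.25)·(-3.25)) / 3 = 3.75/3 = 1.25
  S[Y,Y] = ((2.75)·(2.75) + (-0.25)·(-0.25) + (0.75)·(0.75) + (-3.25)·(-3.25)) / 3 = 18.75/3 = 6.25

S is symmetric (S[j,i] = S[i,j]). Assembling:

S = [[0.9167, 1.25],
 [1.25, 6.25]]


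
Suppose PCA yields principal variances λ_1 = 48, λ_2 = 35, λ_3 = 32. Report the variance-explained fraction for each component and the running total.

Step 1 — total variance = trace(Sigma) = Σ λ_i = 48 + 35 + 32 = 115.

Step 2 — fraction explained by component i = λ_i / Σ λ:
  PC1: 48/115 = 0.4174
  PC2: 35/115 = 0.3043
  PC3: 32/115 = 0.2783

Step 3 — cumulative fraction after k components = (λ_1 + ... + λ_k) / Σ λ:
  k = 1: 48/115 = 0.4174
  k = 2: (48 + 35)/115 = 83/115 = 0.7217
  k = 3: (48 + 35 + 32)/115 = 115/115 = 1

Summary (fraction, with percent):

explained: PC1 0.4174 (41.74%), PC2 0.3043 (30.43%), PC3 0.2783 (27.83%);  cumulative: 0.4174, 0.7217, 1


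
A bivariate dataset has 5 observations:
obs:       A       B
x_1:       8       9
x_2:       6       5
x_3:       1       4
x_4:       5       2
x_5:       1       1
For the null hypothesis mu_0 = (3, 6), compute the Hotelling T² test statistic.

Step 1 — sample mean vector:
  mean(A) = (8 + 6 + 1 + 5 + 1) / 5 = 21/5 = 4.2
  mean(B) = (9 + 5 + 4 + 2 + 1) / 5 = 21/5 = 4.2
  x̄ = (4.2, 4.2),  deviation x̄ - mu_0 = (4.2, 4.2) - (3, 6) = (1.2, -1.8).

Step 2 — sample covariance matrix, S[i,j] = (1/(n-1)) · Σ_k (x_{k,i} - mean_i) · (x_{k,j} - mean_j), divisor n-1 = 4:
  S[A,A] = ((3.8)·(3.8) + (1.8)·(1.8) + (-3.2)·(-3.2) + (0.8)·(0.8) + (-3.2)·(-3.2)) / 4 = 38.8/4 = 9.7
  S[A,B] = ((3.8)·(4.8) + (1.8)·(0.8) + (-3.2)·(-0.2) + (0.8)·(-2.2) + (-3.2)·(-3.2)) / 4 = 28.8/4 = 7.2
  S[B,B] = ((4.8)·(4.8) + (0.8)·(0.8) + (-0.2)·(-0.2) + (-2.2)·(-2.2) + (-3.2)·(-3.2)) / 4 = 38.8/4 = 9.7
  S = [[9.7, 7.2],
 [7.2, 9.7]].

Step 3 — invert S. det(S) = 9.7·9.7 - (7.2)² = 42.25.
  S^{-1} = (1/det) · [[d, -b], [-b, a]] = [[0.2296, -0.1704],
 [-0.1704, 0.2296]].

Step 4 — quadratic form (x̄ - mu_0)^T · S^{-1} · (x̄ - mu_0):
  S^{-1} · (x̄ - mu_0) = (0.5822, -0.6178),
  (x̄ - mu_0)^T · [...] = (1.2)·(0.5822) + (-1.8)·(-0.6178) = 1.8107.

Step 5 — scale by n: T² = 5 · 1.8107 = 9.0533.

T² ≈ 9.0533


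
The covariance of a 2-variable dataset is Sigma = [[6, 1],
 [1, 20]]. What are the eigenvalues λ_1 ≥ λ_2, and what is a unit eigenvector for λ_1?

Step 1 — characteristic polynomial of 2×2 Sigma:
  det(Sigma - λI) = λ² - trace · λ + det = 0.
  trace = 6 + 20 = 26, det = 6·20 - (1)² = 119.
Step 2 — discriminant:
  Δ = trace² - 4·det = 676 - 476 = 200.
Step 3 — eigenvalues:
  λ = (trace ± √Δ)/2 = (26 ± 14.1421)/2,
  λ_1 = 20.0711,  λ_2 = 5.9289.

Step 4 — unit eigenvector for λ_1: solve (Sigma - λ_1 I)v = 0. First row:
  (6 - 20.0711)·v_x + (1)·v_y = 0, i.e. (-14.0711)·v_x + (1)·v_y = 0,
  so v ∝ (b, λ_1 - a) = (1, 14.0711) = u.
  ||u|| = √((1)² + (14.0711)²) = √(198.9949) ≈ 14.1066,
  v_1 = u/||u|| ≈ (0.0709, 0.9975) (||v_1|| = 1).

λ_1 = 20.0711,  λ_2 = 5.9289;  v_1 ≈ (0.0709, 0.9975)


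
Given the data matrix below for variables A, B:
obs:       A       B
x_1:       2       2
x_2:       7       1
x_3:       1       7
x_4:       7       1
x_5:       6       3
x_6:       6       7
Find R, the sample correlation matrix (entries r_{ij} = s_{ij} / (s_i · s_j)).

Step 1 — column means:
  mean(A) = (2 + 7 + 1 + 7 + 6 + 6) / 6 = 29/6 = 4.8333
  mean(B) = (2 + 1 + 7 + 1 + 3 + 7) / 6 = 21/6 = 3.5

Step 2 — sample variances and covariances s[i,j] = (1/(n-1)) · Σ_k (x_{k,i} - mean_i) · (x_{k,j} - mean_j), with n-1 = 5:
  s[A,A] = ((-2.8333)·(-2.8333) + (2.1667)·(2.1667) + (-3.8333)·(-3.8333) + (2.1667)·(2.1667) + (1.1667)·(1.1667) + (1.1667)·(1.1667)) / 5 = 34.8333/5 = 6.9667
  s[A,B] = ((-2.8333)·(-1.5) + (2.1667)·(-2.5) + (-3.8333)·(3.5) + (2.1667)·(-2.5) + (1.1667)·(-0.5) + (1.1667)·(3.5)) / 5 = -16.5/5 = -3.3
  s[B,B] = ((-1.5)·(-1.5) + (-2.5)·(-2.5) + (3.5)·(3.5) + (-2.5)·(-2.5) + (-0.5)·(-0.5) + (3.5)·(3.5)) / 5 = 39.5/5 = 7.9
  Sample standard deviations s_i = √(s[i,i]):
  s(A) = √(6.9667) = 2.6394
  s(B) = √(7.9) = 2.8107

Step 3 — r_{ij} = s_{ij} / (s_i · s_j):
  r[A,A] = 1 (diagonal).
  r[A,B] = -3.3 / (2.6394 · 2.8107) = -3.3 / 7.4187 = -0.4448
  r[B,B] = 1 (diagonal).

R is symmetric with unit diagonal. Assembling:

R = [[1, -0.4448],
 [-0.4448, 1]]


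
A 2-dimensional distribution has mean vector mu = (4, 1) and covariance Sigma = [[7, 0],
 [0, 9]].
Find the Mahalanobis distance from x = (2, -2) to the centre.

Step 1 — centre the observation: (x - mu) = (-2, -3).

Step 2 — invert Sigma. det(Sigma) = 7·9 - (0)² = 63.
  Sigma^{-1} = (1/det) · [[d, -b], [-b, a]] = [[0.1429, 0],
 [0, 0.1111]].

Step 3 — form the quadratic (x - mu)^T · Sigma^{-1} · (x - mu):
  Sigma^{-1} · (x - mu) = (-0.2857, -0.3333).
  (x - mu)^T · [Sigma^{-1} · (x - mu)] = (-2)·(-0.2857) + (-3)·(-0.3333) = 1.5714.

Step 4 — take square root: d = √(1.5714) ≈ 1.2536.

d(x, mu) = √(1.5714) ≈ 1.2536


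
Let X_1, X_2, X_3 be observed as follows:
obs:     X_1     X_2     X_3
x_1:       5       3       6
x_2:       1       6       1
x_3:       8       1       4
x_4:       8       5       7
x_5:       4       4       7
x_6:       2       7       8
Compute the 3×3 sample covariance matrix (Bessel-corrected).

Step 1 — column means:
  mean(X_1) = (5 + 1 + 8 + 8 + 4 + 2) / 6 = 28/6 = 4.6667
  mean(X_2) = (3 + 6 + 1 + 5 + 4 + 7) / 6 = 26/6 = 4.3333
  mean(X_3) = (6 + 1 + 4 + 7 + 7 + 8) / 6 = 33/6 = 5.5

Step 2 — sample covariance S[i,j] = (1/(n-1)) · Σ_k (x_{k,i} - mean_i) · (x_{k,j} - mean_j), with n-1 = 5.
  S[X_1,X_1] = ((0.3333)·(0.3333) + (-3.6667)·(-3.6667) + (3.3333)·(3.3333) + (3.3333)·(3.3333) + (-0.6667)·(-0.6667) + (-2.6667)·(-2.6667)) / 5 = 43.3333/5 = 8.6667
  S[X_1,X_2] = ((0.3333)·(-1.3333) + (-3.6667)·(1.6667) + (3.3333)·(-3.3333) + (3.3333)·(0.6667) + (-0.6667)·(-0.3333) + (-2.6667)·(2.6667)) / 5 = -22.3333/5 = -4.4667
  S[X_1,X_3] = ((0.3333)·(0.5) + (-3.6667)·(-4.5) + (3.3333)·(-1.5) + (3.3333)·(1.5) + (-0.6667)·(1.5) + (-2.6667)·(2.5)) / 5 = 9/5 = 1.8
  S[X_2,X_2] = ((-1.3333)·(-1.3333) + (1.6667)·(1.6667) + (-3.3333)·(-3.3333) + (0.6667)·(0.6667) + (-0.3333)·(-0.3333) + (2.6667)·(2.6667)) / 5 = 23.3333/5 = 4.6667
  S[X_2,X_3] = ((-1.3333)·(0.5) + (1.6667)·(-4.5) + (-3.3333)·(-1.5) + (0.6667)·(1.5) + (-0.3333)·(1.5) + (2.6667)·(2.5)) / 5 = 4/5 = 0.8
  S[X_3,X_3] = ((0.5)·(0.5) + (-4.5)·(-4.5) + (-1.5)·(-1.5) + (1.5)·(1.5) + (1.5)·(1.5) + (2.5)·(2.5)) / 5 = 33.5/5 = 6.7

S is symmetric (S[j,i] = S[i,j]). Assembling:

S = [[8.6667, -4.4667, 1.8],
 [-4.4667, 4.6667, 0.8],
 [1.8, 0.8, 6.7]]


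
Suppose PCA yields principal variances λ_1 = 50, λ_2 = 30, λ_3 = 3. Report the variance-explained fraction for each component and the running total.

Step 1 — total variance = trace(Sigma) = Σ λ_i = 50 + 30 + 3 = 83.

Step 2 — fraction explained by component i = λ_i / Σ λ:
  PC1: 50/83 = 0.6024
  PC2: 30/83 = 0.3614
  PC3: 3/83 = 0.0361

Step 3 — cumulative fraction after k components = (λ_1 + ... + λ_k) / Σ λ:
  k = 1: 50/83 = 0.6024
  k = 2: (50 + 30)/83 = 80/83 = 0.9639
  k = 3: (50 + 30 + 3)/83 = 83/83 = 1

Summary (fraction, with percent):

explained: PC1 0.6024 (60.24%), PC2 0.3614 (36.14%), PC3 0.0361 (3.61%);  cumulative: 0.6024, 0.9639, 1


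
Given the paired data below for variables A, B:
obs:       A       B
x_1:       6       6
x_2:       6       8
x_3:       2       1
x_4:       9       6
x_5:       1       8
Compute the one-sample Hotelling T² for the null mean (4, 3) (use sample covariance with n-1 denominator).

Step 1 — sample mean vector:
  mean(A) = (6 + 6 + 2 + 9 + 1) / 5 = 24/5 = 4.8
  mean(B) = (6 + 8 + 1 + 6 + 8) / 5 = 29/5 = 5.8
  x̄ = (4.8, 5.8),  deviation x̄ - mu_0 = (4.8, 5.8) - (4, 3) = (0.8, 2.8).

Step 2 — sample covariance matrix, S[i,j] = (1/(n-1)) · Σ_k (x_{k,i} - mean_i) · (x_{k,j} - mean_j), divisor n-1 = 4:
  S[A,A] = ((1.2)·(1.2) + (1.2)·(1.2) + (-2.8)·(-2.8) + (4.2)·(4.2) + (-3.8)·(-3.8)) / 4 = 42.8/4 = 10.7
  S[A,B] = ((1.2)·(0.2) + (1.2)·(2.2) + (-2.8)·(-4.8) + (4.2)·(0.2) + (-3.8)·(2.2)) / 4 = 8.8/4 = 2.2
  S[B,B] = ((0.2)·(0.2) + (2.2)·(2.2) + (-4.8)·(-4.8) + (0.2)·(0.2) + (2.2)·(2.2)) / 4 = 32.8/4 = 8.2
  S = [[10.7, 2.2],
 [2.2, 8.2]].

Step 3 — invert S. det(S) = 10.7·8.2 - (2.2)² = 82.9.
  S^{-1} = (1/det) · [[d, -b], [-b, a]] = [[0.0989, -0.0265],
 [-0.0265, 0.1291]].

Step 4 — quadratic form (x̄ - mu_0)^T · S^{-1} · (x̄ - mu_0):
  S^{-1} · (x̄ - mu_0) = (0.0048, 0.3402),
  (x̄ - mu_0)^T · [...] = (0.8)·(0.0048) + (2.8)·(0.3402) = 0.9563.

Step 5 — scale by n: T² = 5 · 0.9563 = 4.7817.

T² ≈ 4.7817


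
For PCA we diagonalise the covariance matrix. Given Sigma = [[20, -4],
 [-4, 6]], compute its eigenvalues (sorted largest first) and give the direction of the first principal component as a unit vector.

Step 1 — characteristic polynomial of 2×2 Sigma:
  det(Sigma - λI) = λ² - trace · λ + det = 0.
  trace = 20 + 6 = 26, det = 20·6 - (-4)² = 104.
Step 2 — discriminant:
  Δ = trace² - 4·det = 676 - 416 = 260.
Step 3 — eigenvalues:
  λ = (trace ± √Δ)/2 = (26 ± 16.1245)/2,
  λ_1 = 21.0623,  λ_2 = 4.9377.

Step 4 — unit eigenvector for λ_1: solve (Sigma - λ_1 I)v = 0. First row:
  (20 - 21.0623)·v_x + (-4)·v_y = 0, i.e. (-1.0623)·v_x + (-4)·v_y = 0,
  so v ∝ (b, λ_1 - a) = (-4, 1.0623); multiply by -1 so the first entry is positive: u = (4, -1.0623).
  ||u|| = √((4)² + (-1.0623)²) = √(17.1284) ≈ 4.1386,
  v_1 = u/||u|| ≈ (0.9665, -0.2567) (||v_1|| = 1).

λ_1 = 21.0623,  λ_2 = 4.9377;  v_1 ≈ (0.9665, -0.2567)
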